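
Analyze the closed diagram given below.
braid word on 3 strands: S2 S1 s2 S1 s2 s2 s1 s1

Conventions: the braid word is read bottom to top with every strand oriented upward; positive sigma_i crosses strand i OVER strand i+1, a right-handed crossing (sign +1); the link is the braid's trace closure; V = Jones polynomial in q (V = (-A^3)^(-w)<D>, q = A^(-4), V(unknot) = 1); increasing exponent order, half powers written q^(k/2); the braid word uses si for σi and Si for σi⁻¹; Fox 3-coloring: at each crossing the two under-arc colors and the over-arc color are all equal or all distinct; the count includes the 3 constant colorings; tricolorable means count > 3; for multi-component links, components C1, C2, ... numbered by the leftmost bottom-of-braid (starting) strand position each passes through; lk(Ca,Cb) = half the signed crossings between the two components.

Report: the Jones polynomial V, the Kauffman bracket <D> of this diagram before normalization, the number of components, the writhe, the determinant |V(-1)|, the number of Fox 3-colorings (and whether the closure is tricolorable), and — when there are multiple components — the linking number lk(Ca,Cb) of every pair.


V = q^-1 - 1 + 2q - 2q^2 + 2q^3 - 2q^4 + q^5
<D> = A^-14 - 2A^-10 + 2A^-6 - 2A^-2 + 2A^2 - A^6 + A^10 (w = +2)
1 component over 8 crossings, w = +2
3 Fox colorings among 3^8, |V(-1)| = 11: not tricolorable
why: the span of V is 6, forcing >= 6 crossings in any diagram


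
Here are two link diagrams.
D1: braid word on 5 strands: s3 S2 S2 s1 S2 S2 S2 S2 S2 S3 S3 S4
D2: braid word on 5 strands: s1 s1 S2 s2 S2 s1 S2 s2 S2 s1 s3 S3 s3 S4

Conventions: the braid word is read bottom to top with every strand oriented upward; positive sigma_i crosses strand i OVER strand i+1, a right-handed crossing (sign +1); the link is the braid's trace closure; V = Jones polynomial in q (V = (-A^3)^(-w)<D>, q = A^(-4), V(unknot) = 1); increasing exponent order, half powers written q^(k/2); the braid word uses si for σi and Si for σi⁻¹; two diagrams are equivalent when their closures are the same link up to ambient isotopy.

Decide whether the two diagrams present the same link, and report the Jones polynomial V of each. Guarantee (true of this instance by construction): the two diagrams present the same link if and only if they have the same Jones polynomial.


equivalent: no
V(D1) = -q^-10 + q^-9 - q^-8 + q^-7 - q^-6 + q^-5 + q^-3  (w -8, c 12, <D> = A^-12 + A^-4 - 1 + A^4 - A^8 + A^12 - A^16)
V(D2) = q^-1 - 1 + 2q - 2q^2 + 2q^3 - 2q^4 + q^5  [14 crossings, <D> = A^-14 - 2A^-10 + 2A^-6 - 2A^-2 + 2A^2 - A^6 + A^10, w = +2]
key observation: 2 classes among 2 diagrams; unequal V(q) rules out equality


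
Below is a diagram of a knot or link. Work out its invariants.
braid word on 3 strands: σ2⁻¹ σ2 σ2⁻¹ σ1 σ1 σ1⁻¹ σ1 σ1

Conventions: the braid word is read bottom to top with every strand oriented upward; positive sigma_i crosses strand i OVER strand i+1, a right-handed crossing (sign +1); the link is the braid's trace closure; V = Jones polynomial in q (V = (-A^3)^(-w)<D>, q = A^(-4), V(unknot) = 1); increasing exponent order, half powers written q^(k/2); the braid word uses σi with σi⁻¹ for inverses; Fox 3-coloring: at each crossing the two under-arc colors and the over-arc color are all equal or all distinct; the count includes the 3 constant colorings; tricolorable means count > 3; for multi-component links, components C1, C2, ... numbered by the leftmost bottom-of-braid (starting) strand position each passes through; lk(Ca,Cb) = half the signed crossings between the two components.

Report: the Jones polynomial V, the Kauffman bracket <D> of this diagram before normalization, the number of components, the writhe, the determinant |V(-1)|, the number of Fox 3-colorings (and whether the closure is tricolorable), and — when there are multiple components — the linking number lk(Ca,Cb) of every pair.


Jones polynomial: V(q) = q + q^3 - q^4
<D> = -A^-10 + A^-6 + A^2; writhe +2
components 1, writhe +2 (8 crossings)
3-colorings: 9 of 3^8, det 3 — tricolorable
note: det 3 = |V(-1)|; divisible by 3, so tricolorable


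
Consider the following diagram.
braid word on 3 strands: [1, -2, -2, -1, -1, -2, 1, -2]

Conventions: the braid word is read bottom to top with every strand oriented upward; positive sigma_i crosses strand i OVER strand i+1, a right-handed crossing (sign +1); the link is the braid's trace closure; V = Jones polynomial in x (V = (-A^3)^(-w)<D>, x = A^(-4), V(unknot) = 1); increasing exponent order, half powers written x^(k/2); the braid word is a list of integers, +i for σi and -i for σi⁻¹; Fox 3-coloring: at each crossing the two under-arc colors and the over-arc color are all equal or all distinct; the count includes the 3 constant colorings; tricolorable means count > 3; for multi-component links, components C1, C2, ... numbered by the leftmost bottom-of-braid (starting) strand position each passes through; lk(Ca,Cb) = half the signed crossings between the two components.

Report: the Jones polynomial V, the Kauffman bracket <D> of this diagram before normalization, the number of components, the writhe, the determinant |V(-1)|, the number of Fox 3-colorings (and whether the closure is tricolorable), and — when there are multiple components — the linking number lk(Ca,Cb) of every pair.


V = x^-7 - 2x^-6 + 2x^-5 - 3x^-4 + 3x^-3 - 2x^-2 + 2x^-1
<D> = 2A^-8 - 2A^-4 + 3 - 3A^4 + 2A^8 - 2A^12 + A^16 (w = -4)
1 component over 8 crossings, w = -4
9 Fox colorings among 3^8, |V(-1)| = 15: tricolorable
why: w = -4 (over 8 crossings) is diagram-only; (-A^3)^(4) removes it from V


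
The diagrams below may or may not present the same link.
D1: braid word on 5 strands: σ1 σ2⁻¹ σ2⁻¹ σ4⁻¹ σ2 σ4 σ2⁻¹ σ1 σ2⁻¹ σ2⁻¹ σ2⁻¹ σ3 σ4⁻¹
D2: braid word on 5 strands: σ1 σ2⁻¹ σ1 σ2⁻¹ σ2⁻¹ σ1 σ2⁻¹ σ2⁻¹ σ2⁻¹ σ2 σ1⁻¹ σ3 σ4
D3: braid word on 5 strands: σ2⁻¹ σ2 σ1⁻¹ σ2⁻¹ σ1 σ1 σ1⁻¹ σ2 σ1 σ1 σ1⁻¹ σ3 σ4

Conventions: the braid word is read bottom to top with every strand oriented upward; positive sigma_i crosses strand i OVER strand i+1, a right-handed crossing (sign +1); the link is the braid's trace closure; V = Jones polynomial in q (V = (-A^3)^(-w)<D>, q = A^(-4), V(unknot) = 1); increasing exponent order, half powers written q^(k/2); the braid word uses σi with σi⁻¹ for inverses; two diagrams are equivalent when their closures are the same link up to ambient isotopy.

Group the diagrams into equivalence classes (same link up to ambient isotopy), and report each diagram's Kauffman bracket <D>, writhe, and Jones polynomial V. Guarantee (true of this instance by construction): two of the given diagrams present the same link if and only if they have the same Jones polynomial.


classes: {D1, D2} | {D3}
V(D1) = q^(-13/2) - 2q^(-11/2) + 3q^(-9/2) - 3q^(-7/2) + 2q^(-5/2) - 3q^(-3/2) + q^(-1/2) - q^(1/2)  [13 crossings, <D> = A^-11 - A^-7 + 3A^-3 - 2A + 3A^5 - 3A^9 + 2A^13 - A^17, w = -3]
D2 (bracket A^-5 - A^-1 + 3A^3 - 2A^7 + 3A^11 - 3A^15 + 2A^19 - A^23; 13 crossings at w = -1): V = q^(-13/2) - 2q^(-11/2) + 3q^(-9/2) - 3q^(-7/2) + 2q^(-5/2) - 3q^(-3/2) + q^(-1/2) - q^(1/2)
V(D3) = -q^(-1/2) - q^(1/2)  [13 crossings, <D> = A^7 + A^11, w = +3]
note: 2 values of V(q) split the 3 diagrams


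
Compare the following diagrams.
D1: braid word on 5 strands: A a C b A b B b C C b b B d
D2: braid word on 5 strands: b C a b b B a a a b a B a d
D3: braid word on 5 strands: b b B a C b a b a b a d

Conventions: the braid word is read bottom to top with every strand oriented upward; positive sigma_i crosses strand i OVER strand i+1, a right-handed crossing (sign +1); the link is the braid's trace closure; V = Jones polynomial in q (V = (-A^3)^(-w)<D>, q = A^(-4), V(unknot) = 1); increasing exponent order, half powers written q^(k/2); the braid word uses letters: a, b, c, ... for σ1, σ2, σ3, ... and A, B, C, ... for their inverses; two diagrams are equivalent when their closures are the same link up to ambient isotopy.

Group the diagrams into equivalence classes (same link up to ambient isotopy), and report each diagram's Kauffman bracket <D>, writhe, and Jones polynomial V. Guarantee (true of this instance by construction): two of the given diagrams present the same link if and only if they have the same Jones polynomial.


equivalence classes: {D1} | {D2, D3}
D1 (bracket -A^-12 + 2A^-8 - 2A^-4 + 3 - 2A^4 + 2A^8 - A^12; 14 crossings at w = 0): V = -q^-3 + 2q^-2 - 2q^-1 + 3 - 2q + 2q^2 - q^3
V(D2) = q^3 + q^5 - q^8  (w +8, c 14, <D> = -A^-8 + A^4 + A^12)
V(D3) = q^3 + q^5 - q^8  (w +8, c 12, <D> = -A^-8 + A^4 + A^12)
observation: 2 classes among 3 diagrams; unequal V(q) rules out equality


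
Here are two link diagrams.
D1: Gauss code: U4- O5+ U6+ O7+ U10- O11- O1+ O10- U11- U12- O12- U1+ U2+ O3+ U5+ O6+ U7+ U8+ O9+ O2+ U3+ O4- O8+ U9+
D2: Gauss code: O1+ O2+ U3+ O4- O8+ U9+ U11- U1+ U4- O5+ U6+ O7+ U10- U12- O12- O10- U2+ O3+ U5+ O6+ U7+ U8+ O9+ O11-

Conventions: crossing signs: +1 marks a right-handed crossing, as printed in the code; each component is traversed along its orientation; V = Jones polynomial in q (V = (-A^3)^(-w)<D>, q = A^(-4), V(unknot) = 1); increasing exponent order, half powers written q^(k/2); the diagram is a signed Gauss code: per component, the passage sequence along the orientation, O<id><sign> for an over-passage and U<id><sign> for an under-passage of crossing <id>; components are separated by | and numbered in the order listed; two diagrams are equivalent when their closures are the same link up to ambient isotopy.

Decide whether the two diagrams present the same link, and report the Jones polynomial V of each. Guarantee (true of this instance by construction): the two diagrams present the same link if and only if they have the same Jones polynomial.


same link: yes
V(D1) = q^2 - q^3 + 3q^4 - 3q^5 + 3q^6 - 3q^7 + 2q^8 - q^9  [12 crossings, <D> = -A^-24 + 2A^-20 - 3A^-16 + 3A^-12 - 3A^-8 + 3A^-4 - 1 + A^4, w = +4]
V(D2) = q^2 - q^3 + 3q^4 - 3q^5 + 3q^6 - 3q^7 + 2q^8 - q^9  [12 crossings, <D> = -A^-24 + 2A^-20 - 3A^-16 + 3A^-12 - 3A^-8 + 3A^-4 - 1 + A^4, w = +4]
insight: one V(q) for all 2 diagrams — one class (guaranteed)


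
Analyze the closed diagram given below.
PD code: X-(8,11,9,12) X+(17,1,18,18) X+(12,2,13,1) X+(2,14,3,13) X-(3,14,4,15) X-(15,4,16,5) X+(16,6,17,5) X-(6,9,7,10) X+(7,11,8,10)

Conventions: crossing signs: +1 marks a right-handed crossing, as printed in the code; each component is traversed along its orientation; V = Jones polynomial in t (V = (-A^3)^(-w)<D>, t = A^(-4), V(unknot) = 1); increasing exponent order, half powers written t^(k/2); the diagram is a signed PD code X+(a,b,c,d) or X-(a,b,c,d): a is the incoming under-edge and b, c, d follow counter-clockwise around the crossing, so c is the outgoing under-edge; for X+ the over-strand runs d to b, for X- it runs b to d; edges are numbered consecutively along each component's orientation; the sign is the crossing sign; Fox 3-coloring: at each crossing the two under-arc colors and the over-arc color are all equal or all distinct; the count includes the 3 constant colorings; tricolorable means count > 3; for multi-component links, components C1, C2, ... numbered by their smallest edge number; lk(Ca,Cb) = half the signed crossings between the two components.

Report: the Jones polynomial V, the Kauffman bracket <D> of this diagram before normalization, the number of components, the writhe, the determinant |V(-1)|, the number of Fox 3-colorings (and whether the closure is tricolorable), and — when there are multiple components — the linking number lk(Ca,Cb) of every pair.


V(t) = 1
bracket: -A^3, w = +1
1 component, writhe +1, over 9 crossings
det 1, colorings 3 of 3^9 — not tricolorable
observation: det 1 = |V(-1)|; not divisible by 3, so not tricolorable


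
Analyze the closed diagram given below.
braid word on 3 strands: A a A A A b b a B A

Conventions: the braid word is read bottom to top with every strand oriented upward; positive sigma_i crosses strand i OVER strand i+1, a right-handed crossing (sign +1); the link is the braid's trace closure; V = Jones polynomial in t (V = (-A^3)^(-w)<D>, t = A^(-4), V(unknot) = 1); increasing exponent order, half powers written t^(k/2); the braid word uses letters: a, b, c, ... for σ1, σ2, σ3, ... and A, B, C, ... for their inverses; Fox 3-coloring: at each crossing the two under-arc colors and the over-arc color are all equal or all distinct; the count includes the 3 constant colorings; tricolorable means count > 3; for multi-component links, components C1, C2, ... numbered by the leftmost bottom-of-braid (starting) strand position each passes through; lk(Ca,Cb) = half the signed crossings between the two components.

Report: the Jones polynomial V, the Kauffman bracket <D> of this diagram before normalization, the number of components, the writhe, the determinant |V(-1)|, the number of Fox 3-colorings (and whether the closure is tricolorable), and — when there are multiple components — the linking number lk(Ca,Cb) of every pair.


Jones polynomial: V(t) = t^-5 - 2t^-4 + 2t^-3 - 2t^-2 + 2t^-1 - 1 + t
<D> = A^-10 - A^-6 + 2A^-2 - 2A^2 + 2A^6 - 2A^10 + A^14; writhe -2
components 1, writhe -2 (10 crossings)
3-colorings: 3 of 3^10, det 11 — not tricolorable
note: V spans 6 powers of t: at least 6 crossings in any diagram


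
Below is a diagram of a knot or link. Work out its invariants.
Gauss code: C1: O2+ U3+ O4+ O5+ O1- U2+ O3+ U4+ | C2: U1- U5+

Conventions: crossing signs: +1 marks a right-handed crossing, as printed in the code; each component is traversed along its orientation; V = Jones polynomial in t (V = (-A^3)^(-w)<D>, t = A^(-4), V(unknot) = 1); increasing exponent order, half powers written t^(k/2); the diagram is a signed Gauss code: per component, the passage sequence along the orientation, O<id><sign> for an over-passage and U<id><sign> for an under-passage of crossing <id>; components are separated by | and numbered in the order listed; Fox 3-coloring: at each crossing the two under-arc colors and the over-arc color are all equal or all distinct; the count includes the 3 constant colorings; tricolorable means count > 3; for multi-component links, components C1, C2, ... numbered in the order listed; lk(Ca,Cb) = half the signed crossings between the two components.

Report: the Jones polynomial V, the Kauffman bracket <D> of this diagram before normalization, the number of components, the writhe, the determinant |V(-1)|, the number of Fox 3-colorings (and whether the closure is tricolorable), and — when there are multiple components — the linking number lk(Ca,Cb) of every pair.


V(t) = -t^(1/2) - t^(3/2) - t^(5/2) + t^(9/2)
bracket: -A^-9 + A^-1 + A^3 + A^7, w = +3
2 components, writhe +3, over 5 crossings
lk(C1,C2) = 0
det 0, colorings 27 of 3^5 — tricolorable
observation: all 2 components of this link are unlinked algebraically


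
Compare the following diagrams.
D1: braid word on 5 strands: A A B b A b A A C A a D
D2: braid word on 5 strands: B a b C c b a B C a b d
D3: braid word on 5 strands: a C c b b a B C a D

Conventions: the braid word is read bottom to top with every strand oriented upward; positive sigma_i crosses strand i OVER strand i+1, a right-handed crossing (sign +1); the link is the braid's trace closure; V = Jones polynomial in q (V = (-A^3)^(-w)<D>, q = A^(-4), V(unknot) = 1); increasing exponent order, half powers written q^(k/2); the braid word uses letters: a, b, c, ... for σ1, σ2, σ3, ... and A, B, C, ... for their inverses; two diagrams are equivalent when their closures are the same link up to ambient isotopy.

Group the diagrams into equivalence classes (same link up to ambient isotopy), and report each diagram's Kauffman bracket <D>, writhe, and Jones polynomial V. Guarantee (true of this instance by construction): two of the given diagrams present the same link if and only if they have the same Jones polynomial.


equivalence classes: {D1} | {D2, D3}
D1 (bracket A^-10 + A^-2 - A^2 + A^6 - A^10; 12 crossings at w = -6): V = -q^-7 + q^-6 - q^-5 + q^-4 + q^-2
D2 (bracket -A^-12 + A^-8 - A^-4 + 2 - A^4 + A^8; 12 crossings at w = +4): V = q - q^2 + 2q^3 - q^4 + q^5 - q^6
V(D3) = q - q^2 + 2q^3 - q^4 + q^5 - q^6  (w +2, c 10, <D> = -A^-18 + A^-14 - A^-10 + 2A^-6 - A^-2 + A^2)
observation: 2 classes among 3 diagrams; unequal V(q) rules out equality


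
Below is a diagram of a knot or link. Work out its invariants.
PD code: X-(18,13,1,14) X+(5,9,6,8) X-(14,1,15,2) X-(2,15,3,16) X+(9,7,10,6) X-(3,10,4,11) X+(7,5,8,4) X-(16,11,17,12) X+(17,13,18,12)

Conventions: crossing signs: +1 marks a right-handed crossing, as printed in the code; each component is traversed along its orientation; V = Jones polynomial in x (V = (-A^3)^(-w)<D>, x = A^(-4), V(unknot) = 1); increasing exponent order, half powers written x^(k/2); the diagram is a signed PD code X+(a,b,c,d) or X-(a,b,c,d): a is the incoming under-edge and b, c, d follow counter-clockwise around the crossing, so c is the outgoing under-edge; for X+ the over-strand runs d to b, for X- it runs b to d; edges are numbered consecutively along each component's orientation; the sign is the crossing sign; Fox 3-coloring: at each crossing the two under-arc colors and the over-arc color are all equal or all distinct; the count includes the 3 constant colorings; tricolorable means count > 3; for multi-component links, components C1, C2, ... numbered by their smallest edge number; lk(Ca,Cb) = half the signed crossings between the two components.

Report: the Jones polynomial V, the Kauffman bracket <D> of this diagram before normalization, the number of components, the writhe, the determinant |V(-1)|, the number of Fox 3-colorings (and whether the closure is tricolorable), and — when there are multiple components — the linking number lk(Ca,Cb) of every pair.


V = -x^-3 + x^-2 - x^-1 + 3 - x + x^2 - x^3
<D> = A^-15 - A^-11 + A^-7 - 3A^-3 + A - A^5 + A^9 (w = -1)
1 component over 9 crossings, w = -1
27 Fox colorings among 3^9, |V(-1)| = 9: tricolorable
why: V spans 6 powers of x: at least 6 crossings in any diagram


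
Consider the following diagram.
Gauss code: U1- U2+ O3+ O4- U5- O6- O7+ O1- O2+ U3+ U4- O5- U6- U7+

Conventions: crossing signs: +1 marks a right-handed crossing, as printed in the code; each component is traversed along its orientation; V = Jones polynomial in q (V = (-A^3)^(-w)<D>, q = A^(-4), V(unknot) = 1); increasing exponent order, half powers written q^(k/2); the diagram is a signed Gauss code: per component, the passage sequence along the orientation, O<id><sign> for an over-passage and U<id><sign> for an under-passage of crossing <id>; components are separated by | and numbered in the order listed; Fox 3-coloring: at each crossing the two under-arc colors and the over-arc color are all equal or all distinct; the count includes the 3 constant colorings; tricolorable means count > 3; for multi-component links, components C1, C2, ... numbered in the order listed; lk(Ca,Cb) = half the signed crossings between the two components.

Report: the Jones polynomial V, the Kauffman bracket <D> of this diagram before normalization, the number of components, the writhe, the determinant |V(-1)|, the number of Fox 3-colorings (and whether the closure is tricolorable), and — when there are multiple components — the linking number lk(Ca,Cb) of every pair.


V(q) = 1
bracket: -A^-3, w = -1
1 component, writhe -1, over 7 crossings
det 1, colorings 3 of 3^7 — not tricolorable
observation: w = -1 (over 7 crossings) is diagram-only; (-A^3)^(1) removes it from V


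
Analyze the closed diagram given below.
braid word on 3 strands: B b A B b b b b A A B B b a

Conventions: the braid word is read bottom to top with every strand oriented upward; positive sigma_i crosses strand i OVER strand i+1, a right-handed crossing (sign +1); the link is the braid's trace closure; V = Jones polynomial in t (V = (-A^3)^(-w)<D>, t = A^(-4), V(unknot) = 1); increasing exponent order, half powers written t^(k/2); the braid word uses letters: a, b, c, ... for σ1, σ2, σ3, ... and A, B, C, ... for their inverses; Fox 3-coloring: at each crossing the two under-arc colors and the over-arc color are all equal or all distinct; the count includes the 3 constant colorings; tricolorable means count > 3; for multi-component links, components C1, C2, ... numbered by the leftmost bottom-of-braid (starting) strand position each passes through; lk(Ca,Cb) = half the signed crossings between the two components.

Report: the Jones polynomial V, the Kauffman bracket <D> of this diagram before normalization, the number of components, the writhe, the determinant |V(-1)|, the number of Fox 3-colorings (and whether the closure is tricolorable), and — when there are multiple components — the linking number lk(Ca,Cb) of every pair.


V(t) = t^-2 + 2 + t^2
bracket: A^-8 + 2 + A^8, w = 0
3 components, writhe 0, over 14 crossings
lk(C1,C2) = 0
linking number lk(C1,C3) = +1
lk(C2,C3): -1
det 4, colorings 3 of 3^14 — not tricolorable
observation: det 4 = |V(-1)|; not divisible by 3, so not tricolorable


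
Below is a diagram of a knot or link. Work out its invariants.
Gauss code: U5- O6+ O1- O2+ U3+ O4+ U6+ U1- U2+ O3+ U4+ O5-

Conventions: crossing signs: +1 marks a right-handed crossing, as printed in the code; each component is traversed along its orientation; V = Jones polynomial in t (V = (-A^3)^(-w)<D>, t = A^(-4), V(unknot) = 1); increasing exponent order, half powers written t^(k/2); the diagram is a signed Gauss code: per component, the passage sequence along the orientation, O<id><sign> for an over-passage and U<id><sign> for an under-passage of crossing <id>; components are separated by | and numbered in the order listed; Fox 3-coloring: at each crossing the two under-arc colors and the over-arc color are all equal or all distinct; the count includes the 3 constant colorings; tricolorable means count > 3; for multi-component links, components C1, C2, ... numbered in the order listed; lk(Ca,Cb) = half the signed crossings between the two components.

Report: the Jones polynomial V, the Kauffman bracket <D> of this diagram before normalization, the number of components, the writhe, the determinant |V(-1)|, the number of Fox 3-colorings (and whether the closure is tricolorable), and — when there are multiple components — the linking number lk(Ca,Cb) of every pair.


V(t) = t + t^3 - t^4
bracket: -A^-10 + A^-6 + A^2, w = +2
1 component, writhe +2, over 6 crossings
det 3, colorings 9 of 3^6 — tricolorable
observation: w = +2 (over 6 crossings) is diagram-only; (-A^3)^(-2) removes it from V


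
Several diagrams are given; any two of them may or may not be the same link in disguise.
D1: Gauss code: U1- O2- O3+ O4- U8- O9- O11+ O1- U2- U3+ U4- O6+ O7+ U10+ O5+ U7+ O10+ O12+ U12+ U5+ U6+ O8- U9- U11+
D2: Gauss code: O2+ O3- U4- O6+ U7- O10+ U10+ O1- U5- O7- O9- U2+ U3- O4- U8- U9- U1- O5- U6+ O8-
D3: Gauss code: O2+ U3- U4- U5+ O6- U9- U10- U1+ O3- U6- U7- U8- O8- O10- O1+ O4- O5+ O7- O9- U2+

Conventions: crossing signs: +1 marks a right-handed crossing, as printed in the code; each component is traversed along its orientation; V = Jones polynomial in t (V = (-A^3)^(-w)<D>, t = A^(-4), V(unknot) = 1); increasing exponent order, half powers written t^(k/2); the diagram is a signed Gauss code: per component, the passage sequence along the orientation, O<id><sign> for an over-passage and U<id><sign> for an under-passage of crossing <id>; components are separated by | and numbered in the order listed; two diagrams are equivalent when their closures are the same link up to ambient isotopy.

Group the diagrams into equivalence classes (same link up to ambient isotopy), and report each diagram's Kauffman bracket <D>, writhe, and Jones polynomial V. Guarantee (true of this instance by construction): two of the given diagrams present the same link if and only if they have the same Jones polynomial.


equivalence classes: {D1} | {D2} | {D3}
D1 (bracket -A^-6 + A^-2 - A^2 + 3A^6 - A^10 + A^14 - A^18; 12 crossings at w = +2): V = -t^-3 + t^-2 - t^-1 + 3 - t + t^2 - t^3
V(D2) = -t^-6 + t^-5 - t^-4 + 2t^-3 - t^-2 + t^-1  [10 crossings, <D> = A^-8 - A^-4 + 2 - A^4 + A^8 - A^12, w = -4]
V(D3) = -t^-4 + t^-3 + t^-1  (w -4, c 10, <D> = A^-8 + 1 - A^4)
observation: comparing 3 Jones polynomials yields 3 groups


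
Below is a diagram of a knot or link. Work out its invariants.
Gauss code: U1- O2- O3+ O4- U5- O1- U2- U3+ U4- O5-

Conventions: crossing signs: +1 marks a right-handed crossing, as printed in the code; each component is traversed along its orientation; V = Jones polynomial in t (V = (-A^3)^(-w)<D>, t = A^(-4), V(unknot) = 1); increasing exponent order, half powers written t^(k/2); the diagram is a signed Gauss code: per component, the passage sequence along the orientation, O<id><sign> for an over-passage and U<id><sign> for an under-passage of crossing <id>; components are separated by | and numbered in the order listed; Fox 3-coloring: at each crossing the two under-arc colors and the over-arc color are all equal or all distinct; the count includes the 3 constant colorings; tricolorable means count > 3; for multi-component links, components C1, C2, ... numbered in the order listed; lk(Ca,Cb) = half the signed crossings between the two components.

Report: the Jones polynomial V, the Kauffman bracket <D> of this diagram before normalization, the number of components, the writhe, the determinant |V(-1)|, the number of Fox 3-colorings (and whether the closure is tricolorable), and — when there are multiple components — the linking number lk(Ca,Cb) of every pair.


Jones polynomial: V(t) = -t^-4 + t^-3 + t^-1
<D> = -A^-5 - A^3 + A^7; writhe -3
components 1, writhe -3 (5 crossings)
3-colorings: 9 of 3^5, det 3 — tricolorable
note: w = -3 (over 5 crossings) is diagram-only; (-A^3)^(3) removes it from V


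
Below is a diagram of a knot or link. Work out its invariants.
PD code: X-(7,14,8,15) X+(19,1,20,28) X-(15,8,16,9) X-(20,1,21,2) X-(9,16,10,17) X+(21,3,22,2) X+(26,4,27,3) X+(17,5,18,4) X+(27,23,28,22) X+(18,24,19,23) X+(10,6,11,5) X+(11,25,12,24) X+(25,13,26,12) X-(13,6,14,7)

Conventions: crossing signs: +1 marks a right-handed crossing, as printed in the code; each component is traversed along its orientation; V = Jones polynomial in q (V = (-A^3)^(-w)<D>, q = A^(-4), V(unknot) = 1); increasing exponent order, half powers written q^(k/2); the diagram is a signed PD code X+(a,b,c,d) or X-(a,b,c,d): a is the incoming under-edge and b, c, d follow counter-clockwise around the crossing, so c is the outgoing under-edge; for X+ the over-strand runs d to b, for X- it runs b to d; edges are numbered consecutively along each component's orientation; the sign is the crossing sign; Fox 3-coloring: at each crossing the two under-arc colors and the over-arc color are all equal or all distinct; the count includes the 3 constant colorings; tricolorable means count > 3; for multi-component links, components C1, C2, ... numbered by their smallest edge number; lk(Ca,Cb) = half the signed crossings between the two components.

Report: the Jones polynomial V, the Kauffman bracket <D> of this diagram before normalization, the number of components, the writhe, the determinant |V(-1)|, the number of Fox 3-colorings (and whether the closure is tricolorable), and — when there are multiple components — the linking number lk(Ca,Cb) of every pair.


V(q) = -q^-1 + 2 - q + 2q^2 - q^3 + q^4 - q^5
bracket: -A^-8 + A^-4 - 1 + 2A^4 - A^8 + 2A^12 - A^16, w = +4
1 component, writhe +4, over 14 crossings
det 9, colorings 9 of 3^14 — tricolorable
observation: V spans 6 powers of q: at least 6 crossings in any diagram


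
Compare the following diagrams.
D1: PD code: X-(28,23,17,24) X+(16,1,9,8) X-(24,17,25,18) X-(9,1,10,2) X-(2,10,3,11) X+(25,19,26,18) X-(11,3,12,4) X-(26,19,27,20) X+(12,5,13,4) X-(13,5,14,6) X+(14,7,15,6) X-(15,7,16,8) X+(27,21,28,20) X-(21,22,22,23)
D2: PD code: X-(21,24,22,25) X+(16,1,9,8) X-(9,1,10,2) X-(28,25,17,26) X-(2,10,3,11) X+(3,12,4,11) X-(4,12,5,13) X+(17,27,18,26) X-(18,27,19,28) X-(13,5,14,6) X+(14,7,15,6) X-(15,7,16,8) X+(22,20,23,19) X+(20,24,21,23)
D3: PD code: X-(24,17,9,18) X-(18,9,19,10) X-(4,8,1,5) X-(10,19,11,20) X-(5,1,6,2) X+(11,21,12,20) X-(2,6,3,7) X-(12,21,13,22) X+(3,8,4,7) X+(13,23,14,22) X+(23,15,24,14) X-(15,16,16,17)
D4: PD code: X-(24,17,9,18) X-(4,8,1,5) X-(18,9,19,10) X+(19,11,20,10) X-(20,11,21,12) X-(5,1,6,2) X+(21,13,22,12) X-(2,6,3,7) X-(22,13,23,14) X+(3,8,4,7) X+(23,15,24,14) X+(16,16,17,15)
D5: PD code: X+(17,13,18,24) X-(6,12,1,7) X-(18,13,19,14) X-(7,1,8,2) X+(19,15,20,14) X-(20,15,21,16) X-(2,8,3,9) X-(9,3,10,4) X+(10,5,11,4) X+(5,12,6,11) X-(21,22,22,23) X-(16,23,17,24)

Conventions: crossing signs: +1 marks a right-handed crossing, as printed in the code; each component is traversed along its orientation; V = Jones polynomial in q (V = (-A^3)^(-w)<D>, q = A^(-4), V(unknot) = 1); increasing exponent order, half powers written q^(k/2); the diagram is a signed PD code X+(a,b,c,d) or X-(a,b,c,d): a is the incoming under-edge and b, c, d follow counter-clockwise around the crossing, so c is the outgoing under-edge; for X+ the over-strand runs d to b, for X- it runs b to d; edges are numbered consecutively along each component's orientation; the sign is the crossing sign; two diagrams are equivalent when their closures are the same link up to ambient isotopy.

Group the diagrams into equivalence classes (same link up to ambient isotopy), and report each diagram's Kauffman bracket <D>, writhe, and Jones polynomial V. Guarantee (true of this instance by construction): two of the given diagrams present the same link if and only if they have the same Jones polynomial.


classes: {D1, D2, D3, D4, D5}
V(D1) = q^-3 + q^-2 + q^-1 + 1  [14 crossings, <D> = A^-12 + A^-8 + A^-4 + 1, w = -4]
V(D2) = q^-3 + q^-2 + q^-1 + 1  (w -2, c 14, <D> = A^-6 + A^-2 + A^2 + A^6)
D3 (bracket A^-12 + A^-8 + A^-4 + 1; 12 crossings at w = -4): V = q^-3 + q^-2 + q^-1 + 1
V(D4) = q^-3 + q^-2 + q^-1 + 1  [12 crossings, <D> = A^-6 + A^-2 + A^2 + A^6, w = -2]
V(D5) = q^-3 + q^-2 + q^-1 + 1  [12 crossings, <D> = A^-12 + A^-8 + A^-4 + 1, w = -4]
insight: one V(q) for all 5 diagrams — one class (guaranteed)


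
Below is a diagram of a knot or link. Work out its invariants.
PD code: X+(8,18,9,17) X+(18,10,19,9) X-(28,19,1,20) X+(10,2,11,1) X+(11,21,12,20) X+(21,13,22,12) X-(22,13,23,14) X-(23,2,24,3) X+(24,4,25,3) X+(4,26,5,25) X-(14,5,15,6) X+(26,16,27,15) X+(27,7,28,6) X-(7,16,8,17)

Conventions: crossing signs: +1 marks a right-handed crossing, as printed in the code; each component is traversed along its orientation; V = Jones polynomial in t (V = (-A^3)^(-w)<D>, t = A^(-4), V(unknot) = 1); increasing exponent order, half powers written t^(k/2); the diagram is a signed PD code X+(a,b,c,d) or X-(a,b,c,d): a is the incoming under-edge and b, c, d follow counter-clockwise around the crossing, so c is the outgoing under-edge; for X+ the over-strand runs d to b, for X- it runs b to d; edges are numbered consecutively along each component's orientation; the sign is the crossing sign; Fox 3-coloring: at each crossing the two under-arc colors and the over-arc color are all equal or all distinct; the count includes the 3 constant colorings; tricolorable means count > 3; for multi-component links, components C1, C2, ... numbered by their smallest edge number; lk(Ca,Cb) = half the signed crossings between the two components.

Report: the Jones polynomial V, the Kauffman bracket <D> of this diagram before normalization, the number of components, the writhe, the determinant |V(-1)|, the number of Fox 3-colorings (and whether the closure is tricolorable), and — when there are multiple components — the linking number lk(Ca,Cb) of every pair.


V(t) = t + t^3 - t^4
bracket: -A^-4 + 1 + A^8, w = +4
1 component, writhe +4, over 14 crossings
det 3, colorings 9 of 3^14 — tricolorable
observation: |V(-1)| = 3: so tricolorable, since 3 divides 3


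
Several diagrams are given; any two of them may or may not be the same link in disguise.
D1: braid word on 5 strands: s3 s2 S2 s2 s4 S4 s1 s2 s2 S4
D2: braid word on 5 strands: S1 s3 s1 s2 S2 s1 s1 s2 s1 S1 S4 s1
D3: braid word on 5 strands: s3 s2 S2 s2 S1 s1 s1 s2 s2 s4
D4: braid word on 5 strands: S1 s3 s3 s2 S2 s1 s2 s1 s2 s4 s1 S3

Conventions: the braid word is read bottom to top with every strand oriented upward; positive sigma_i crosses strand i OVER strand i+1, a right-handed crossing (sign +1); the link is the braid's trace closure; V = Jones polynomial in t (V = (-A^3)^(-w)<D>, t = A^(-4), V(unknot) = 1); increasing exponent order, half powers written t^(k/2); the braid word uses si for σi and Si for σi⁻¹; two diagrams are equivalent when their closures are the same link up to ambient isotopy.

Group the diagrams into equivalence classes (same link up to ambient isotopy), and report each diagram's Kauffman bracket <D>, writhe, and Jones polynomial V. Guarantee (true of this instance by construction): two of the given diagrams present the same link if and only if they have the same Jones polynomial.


equivalence classes: {D1, D2, D3, D4}
D1 (bracket -A^-4 + 1 + A^8; 10 crossings at w = +4): V = t + t^3 - t^4
D2 (bracket -A^-4 + 1 + A^8; 12 crossings at w = +4): V = t + t^3 - t^4
D3 (bracket -A^2 + A^6 + A^14; 10 crossings at w = +6): V = t + t^3 - t^4
V(D4) = t + t^3 - t^4  [12 crossings, <D> = -A^2 + A^6 + A^14, w = +6]
key observation: one V(t) for all 4 diagrams — one class (guaranteed)


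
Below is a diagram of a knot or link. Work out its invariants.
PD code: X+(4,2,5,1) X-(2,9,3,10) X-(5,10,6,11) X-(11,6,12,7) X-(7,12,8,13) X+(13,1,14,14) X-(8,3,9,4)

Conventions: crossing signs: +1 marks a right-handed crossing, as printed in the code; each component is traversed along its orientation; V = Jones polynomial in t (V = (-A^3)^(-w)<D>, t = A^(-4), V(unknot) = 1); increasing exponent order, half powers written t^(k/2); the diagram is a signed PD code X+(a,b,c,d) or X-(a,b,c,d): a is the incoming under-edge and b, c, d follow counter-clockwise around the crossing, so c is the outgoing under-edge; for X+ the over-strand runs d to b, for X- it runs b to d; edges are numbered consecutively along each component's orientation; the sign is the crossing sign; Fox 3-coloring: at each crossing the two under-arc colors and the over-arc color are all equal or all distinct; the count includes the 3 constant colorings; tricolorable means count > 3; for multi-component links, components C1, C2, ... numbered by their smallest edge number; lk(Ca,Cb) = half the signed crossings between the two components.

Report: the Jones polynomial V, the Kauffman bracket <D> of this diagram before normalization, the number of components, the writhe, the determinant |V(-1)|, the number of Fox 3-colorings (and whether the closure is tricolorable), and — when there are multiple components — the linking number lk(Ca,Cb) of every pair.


V(t) = -t^-6 + t^-5 - t^-4 + 2t^-3 - t^-2 + t^-1
bracket: -A^-5 + A^-1 - 2A^3 + A^7 - A^11 + A^15, w = -3
1 component, writhe -3, over 7 crossings
det 7, colorings 3 of 3^7 — not tricolorable
observation: the span of V is 5, forcing >= 5 crossings in any diagram


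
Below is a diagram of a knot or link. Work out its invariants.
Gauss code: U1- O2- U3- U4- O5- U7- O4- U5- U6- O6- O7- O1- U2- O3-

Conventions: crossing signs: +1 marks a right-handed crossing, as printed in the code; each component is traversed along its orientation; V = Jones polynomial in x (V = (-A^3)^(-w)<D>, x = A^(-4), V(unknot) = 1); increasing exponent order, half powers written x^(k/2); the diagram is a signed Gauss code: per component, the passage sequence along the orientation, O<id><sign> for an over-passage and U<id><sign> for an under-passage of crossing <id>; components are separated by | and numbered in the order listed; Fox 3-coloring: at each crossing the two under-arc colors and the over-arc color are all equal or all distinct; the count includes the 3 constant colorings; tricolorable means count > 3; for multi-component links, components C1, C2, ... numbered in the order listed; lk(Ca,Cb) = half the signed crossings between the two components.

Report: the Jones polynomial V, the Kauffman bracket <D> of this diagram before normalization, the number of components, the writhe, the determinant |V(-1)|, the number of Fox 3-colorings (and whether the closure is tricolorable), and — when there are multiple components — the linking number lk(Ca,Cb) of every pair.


V(x) = x^-8 - 2x^-7 + x^-6 - 2x^-5 + 2x^-4 + x^-2
bracket: -A^-13 - 2A^-5 + 2A^-1 - A^3 + 2A^7 - A^11, w = -7
1 component, writhe -7, over 7 crossings
det 9, colorings 27 of 3^7 — tricolorable
observation: |V(-1)| = 9: so tricolorable, since 3 divides 9


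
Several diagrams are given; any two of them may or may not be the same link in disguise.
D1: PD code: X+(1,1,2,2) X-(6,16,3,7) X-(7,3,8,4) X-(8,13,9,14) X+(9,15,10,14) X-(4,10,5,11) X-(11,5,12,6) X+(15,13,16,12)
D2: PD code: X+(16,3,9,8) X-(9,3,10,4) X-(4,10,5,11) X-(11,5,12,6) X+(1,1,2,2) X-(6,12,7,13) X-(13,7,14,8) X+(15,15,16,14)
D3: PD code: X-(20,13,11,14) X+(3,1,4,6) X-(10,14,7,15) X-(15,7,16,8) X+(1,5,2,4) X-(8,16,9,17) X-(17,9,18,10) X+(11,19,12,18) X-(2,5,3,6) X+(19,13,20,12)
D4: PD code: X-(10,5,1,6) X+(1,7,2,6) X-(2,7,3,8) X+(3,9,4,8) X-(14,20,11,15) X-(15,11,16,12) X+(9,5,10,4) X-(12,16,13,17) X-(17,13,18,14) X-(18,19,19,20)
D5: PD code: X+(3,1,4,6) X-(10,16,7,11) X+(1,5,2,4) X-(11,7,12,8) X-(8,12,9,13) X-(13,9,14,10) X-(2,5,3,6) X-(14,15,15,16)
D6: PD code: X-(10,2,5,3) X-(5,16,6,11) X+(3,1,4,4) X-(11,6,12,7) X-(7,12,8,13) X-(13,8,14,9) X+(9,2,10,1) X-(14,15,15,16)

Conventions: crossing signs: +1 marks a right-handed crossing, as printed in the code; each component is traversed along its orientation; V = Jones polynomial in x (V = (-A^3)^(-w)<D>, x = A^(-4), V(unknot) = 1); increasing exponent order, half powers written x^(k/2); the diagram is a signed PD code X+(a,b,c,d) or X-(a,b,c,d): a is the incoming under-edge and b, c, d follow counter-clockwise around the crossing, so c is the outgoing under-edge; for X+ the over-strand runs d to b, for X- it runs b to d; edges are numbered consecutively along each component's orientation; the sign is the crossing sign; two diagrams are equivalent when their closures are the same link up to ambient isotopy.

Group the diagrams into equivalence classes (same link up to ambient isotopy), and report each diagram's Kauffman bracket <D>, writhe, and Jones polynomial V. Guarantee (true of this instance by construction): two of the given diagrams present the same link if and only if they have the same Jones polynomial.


equivalence classes: {D1, D2, D3, D4, D5, D6}
D1 (bracket A^-2 + A^2 + A^6 + A^18; 8 crossings at w = -2): V = x^-6 + x^-3 + x^-2 + x^-1
D2 (bracket A^-2 + A^2 + A^6 + A^18; 8 crossings at w = -2): V = x^-6 + x^-3 + x^-2 + x^-1
V(D3) = x^-6 + x^-3 + x^-2 + x^-1  (w -2, c 10, <D> = A^-2 + A^2 + A^6 + A^18)
V(D4) = x^-6 + x^-3 + x^-2 + x^-1  [10 crossings, <D> = A^-8 + A^-4 + 1 + A^12, w = -4]
V(D5) = x^-6 + x^-3 + x^-2 + x^-1  (w -4, c 8, <D> = A^-8 + A^-4 + 1 + A^12)
V(D6) = x^-6 + x^-3 + x^-2 + x^-1  [8 crossings, <D> = A^-8 + A^-4 + 1 + A^12, w = -4]
key observation: all 6 diagrams share one V(x), hence one class


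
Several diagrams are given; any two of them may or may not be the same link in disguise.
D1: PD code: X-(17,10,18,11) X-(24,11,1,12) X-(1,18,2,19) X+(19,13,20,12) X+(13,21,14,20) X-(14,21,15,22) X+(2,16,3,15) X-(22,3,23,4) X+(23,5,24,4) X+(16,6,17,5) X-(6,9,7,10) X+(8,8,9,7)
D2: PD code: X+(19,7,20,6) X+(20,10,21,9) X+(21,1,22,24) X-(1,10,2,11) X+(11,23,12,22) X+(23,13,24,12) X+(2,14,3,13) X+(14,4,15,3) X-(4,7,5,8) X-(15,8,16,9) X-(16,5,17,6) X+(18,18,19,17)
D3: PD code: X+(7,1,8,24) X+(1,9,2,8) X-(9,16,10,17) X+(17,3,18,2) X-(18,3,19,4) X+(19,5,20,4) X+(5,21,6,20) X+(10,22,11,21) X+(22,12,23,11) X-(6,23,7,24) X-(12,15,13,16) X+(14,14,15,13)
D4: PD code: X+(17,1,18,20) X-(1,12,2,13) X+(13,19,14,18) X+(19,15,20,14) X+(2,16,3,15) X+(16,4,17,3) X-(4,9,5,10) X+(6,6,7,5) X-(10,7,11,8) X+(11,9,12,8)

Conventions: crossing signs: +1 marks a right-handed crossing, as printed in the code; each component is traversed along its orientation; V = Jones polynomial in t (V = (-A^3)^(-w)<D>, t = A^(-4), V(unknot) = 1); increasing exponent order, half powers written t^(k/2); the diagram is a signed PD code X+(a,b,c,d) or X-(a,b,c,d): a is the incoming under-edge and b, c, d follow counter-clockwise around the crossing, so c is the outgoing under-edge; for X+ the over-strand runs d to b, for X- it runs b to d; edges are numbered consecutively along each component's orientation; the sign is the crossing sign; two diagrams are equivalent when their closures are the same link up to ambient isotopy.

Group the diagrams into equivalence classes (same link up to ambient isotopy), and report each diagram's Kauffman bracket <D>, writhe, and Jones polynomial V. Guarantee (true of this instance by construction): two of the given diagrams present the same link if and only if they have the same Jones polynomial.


classes: {D1} | {D2, D3, D4}
V(D1) = 1  [12 crossings, <D> = 1, w = 0]
V(D2) = t - t^2 + 2t^3 - t^4 + t^5 - t^6  [12 crossings, <D> = -A^-12 + A^-8 - A^-4 + 2 - A^4 + A^8, w = +4]
V(D3) = t - t^2 + 2t^3 - t^4 + t^5 - t^6  (w +4, c 12, <D> = -A^-12 + A^-8 - A^-4 + 2 - A^4 + A^8)
D4 (bracket -A^-12 + A^-8 - A^-4 + 2 - A^4 + A^8; 10 crossings at w = +4): V = t - t^2 + 2t^3 - t^4 + t^5 - t^6
insight: 2 classes among 4 diagrams; unequal V(t) rules out equality
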